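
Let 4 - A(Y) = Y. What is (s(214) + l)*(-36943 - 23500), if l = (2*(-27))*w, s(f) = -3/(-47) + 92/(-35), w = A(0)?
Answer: 21731615777/1645 ≈ 1.3211e+7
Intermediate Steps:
A(Y) = 4 - Y
w = 4 (w = 4 - 1*0 = 4 + 0 = 4)
s(f) = -4219/1645 (s(f) = -3*(-1/47) + 92*(-1/35) = 3/47 - 92/35 = -4219/1645)
l = -216 (l = (2*(-27))*4 = -54*4 = -216)
(s(214) + l)*(-36943 - 23500) = (-4219/1645 - 216)*(-36943 - 23500) = -359539/1645*(-60443) = 21731615777/1645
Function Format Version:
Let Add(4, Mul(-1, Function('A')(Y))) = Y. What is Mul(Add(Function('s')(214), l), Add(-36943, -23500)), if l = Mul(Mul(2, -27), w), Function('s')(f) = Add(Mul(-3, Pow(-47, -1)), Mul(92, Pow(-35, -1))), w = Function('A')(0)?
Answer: Rational(21731615777, 1645) ≈ 1.3211e+7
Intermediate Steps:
Function('A')(Y) = Add(4, Mul(-1, Y))
w = 4 (w = Add(4, Mul(-1, 0)) = Add(4, 0) = 4)
Function('s')(f) = Rational(-4219, 1645) (Function('s')(f) = Add(Mul(-3, Rational(-1, 47)), Mul(92, Rational(-1, 35))) = Add(Rational(3, 47), Rational(-92, 35)) = Rational(-4219, 1645))
l = -216 (l = Mul(Mul(2, -27), 4) = Mul(-54, 4) = -216)
Mul(Add(Function('s')(214), l), Add(-36943, -23500)) = Mul(Add(Rational(-4219, 1645), -216), Add(-36943, -23500)) = Mul(Rational(-359539, 1645), -60443) = Rational(21731615777, 1645)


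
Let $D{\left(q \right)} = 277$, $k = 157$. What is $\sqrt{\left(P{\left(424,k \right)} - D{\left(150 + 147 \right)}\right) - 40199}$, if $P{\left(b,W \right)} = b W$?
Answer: $2 \sqrt{6523} \approx 161.53$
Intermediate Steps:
$P{\left(b,W \right)} = W b$
$\sqrt{\left(P{\left(424,k \right)} - D{\left(150 + 147 \right)}\right) - 40199} = \sqrt{\left(157 \cdot 424 - 277\right) - 40199} = \sqrt{\left(66568 - 277\right) - 40199} = \sqrt{66291 - 40199} = \sqrt{26092} = 2 \sqrt{6523}$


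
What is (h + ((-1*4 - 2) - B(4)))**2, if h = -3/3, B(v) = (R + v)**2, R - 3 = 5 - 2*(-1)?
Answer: 41209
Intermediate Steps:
R = 10 (R = 3 + (5 - 2*(-1)) = 3 + (5 + 2) = 3 + 7 = 10)
B(v) = (10 + v)**2
h = -1 (h = -3*1/3 = -1)
(h + ((-1*4 - 2) - B(4)))**2 = (-1 + ((-1*4 - 2) - (10 + 4)**2))**2 = (-1 + ((-4 - 2) - 1*14**2))**2 = (-1 + (-6 - 1*196))**2 = (-1 + (-6 - 196))**2 = (-1 - 202)**2 = (-203)**2 = 41209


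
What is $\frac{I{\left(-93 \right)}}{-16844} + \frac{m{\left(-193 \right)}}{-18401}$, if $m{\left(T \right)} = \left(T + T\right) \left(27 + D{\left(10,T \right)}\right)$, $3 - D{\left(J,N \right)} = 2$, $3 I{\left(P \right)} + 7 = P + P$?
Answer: $\frac{549701249}{929839332} \approx 0.59118$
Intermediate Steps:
$I{\left(P \right)} = - \frac{7}{3} + \frac{2 P}{3}$ ($I{\left(P \right)} = - \frac{7}{3} + \frac{P + P}{3} = - \frac{7}{3} + \frac{2 P}{3}$)
$D{\left(J,N \right)} = 1$ ($D{\left(J,N \right)} = 3 - 2 = 1$)
$m{\left(T \right)} = 56 T$ ($m{\left(T \right)} = \left(T + T\right) \left(27 + 1\right) = 2 T 28 = 56 T$)
$\frac{I{\left(-93 \right)}}{-16844} + \frac{m{\left(-193 \right)}}{-18401} = \frac{- \frac{7}{3} + \frac{2}{3} \left(-93\right)}{-16844} + \frac{56 \left(-193\right)}{-18401} = \left(- \frac{7}{3} - 62\right) \left(- \frac{1}{16844}\right) - - \frac{10808}{18401} = \left(- \frac{193}{3}\right) \left(- \frac{1}{16844}\right) + \frac{10808}{18401} = \frac{193}{50532} + \frac{10808}{18401} = \frac{549701249}{929839332}$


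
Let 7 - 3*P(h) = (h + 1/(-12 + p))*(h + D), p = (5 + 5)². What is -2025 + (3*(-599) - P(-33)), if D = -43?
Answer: -197249/66 ≈ -2988.6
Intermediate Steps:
p = 100 (p = 10² = 100)
P(h) = 7/3 - (-43 + h)*(1/88 + h)/3 (P(h) = 7/3 - (h + 1/(-12 + 100))*(h - 43)/3 = 7/3 - (h + 1/88)*(-43 + h)/3 = 7/3 - (1/88 + h)*(-43 + h)/3 = 7/3 - (-43 + h)*(1/88 + h)/3)
-2025 + (3*(-599) - P(-33)) = -2025 + (3*(-599) - (659/264 - ⅓*(-33)² + (1261/88)*(-33))) = -2025 + (-1797 - (659/264 - ⅓*1089 - 3783/8)) = -2025 + (-1797 - (659/264 - 363 - 3783/8)) = -2025 + (-1797 - 1*(-55003/66)) = -2025 + (-1797 + 55003/66) = -2025 - 63599/66 = -197249/66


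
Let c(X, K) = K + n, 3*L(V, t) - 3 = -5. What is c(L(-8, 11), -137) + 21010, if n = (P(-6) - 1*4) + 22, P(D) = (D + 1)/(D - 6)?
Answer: 250697/12 ≈ 20891.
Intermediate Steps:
L(V, t) = -⅔ (L(V, t) = 1 + (⅓)*(-5) = 1 - 5/3 = -⅔)
P(D) = (1 + D)/(-6 + D)
n = 221/12 (n = ((1 - 6)/(-6 - 6) - 1*4) + 22 = (-5/(-12) - 4) + 22 = (-1/12*(-5) - 4) + 22 = (5/12 - 4) + 22 = -43/12 + 22 = 221/12 ≈ 18.417)
c(X, K) = 221/12 + K (c(X, K) = K + 221/12 = 221/12 + K)
c(L(-8, 11), -137) + 21010 = (221/12 - 137) + 21010 = -1423/12 + 21010 = 250697/12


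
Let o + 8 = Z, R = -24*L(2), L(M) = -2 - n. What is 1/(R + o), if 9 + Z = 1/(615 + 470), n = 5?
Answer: 1085/163836 ≈ 0.0066225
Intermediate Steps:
L(M) = -7 (L(M) = -2 - 1*5 = -2 - 5 = -7)
R = 168 (R = -24*(-7) = 168)
Z = -9764/1085 (Z = -9 + 1/(615 + 470) = -9 + 1/1085 = -9764/1085 ≈ -8.9991)
o = -18444/1085 (o = -8 - 9764/1085 = -18444/1085 ≈ -16.999)
1/(R + o) = 1/(168 - 18444/1085) = 1/(163836/1085) = 1085/163836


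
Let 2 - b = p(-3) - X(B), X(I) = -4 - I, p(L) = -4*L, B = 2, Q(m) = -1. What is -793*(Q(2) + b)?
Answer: 13481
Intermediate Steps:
b = -16 (b = 2 - (-4*(-3) - (-4 - 1*2)) = 2 - (12 - (-4 - 2)) = 2 - (12 - 1*(-6)) = 2 - (12 + 6) = 2 - 1*18 = 2 - 18 = -16)
-793*(Q(2) + b) = -793*(-1 - 16) = -793*(-17) = 13481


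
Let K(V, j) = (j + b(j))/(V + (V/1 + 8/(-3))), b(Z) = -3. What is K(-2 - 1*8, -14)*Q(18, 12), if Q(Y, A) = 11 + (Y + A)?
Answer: 123/4 ≈ 30.750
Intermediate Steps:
Q(Y, A) = 11 + A + Y (Q(Y, A) = 11 + (A + Y) = 11 + A + Y)
K(V, j) = (-3 + j)/(-8/3 + 2*V) (K(V, j) = (j - 3)/(V + (V/1 + 8/(-3))) = (-3 + j)/(V + (V*1 + 8*(-⅓))) = (-3 + j)/(V + (V - 8/3)) = (-3 + j)/(V + (-8/3 + V)) = (-3 + j)/(-8/3 + 2*V))
K(-2 - 1*8, -14)*Q(18, 12) = (3*(-3 - 14)/(2*(-4 + 3*(-2 - 1*8))))*(11 + 12 + 18) = ((3/2)*(-17)/(-4 + 3*(-2 - 8)))*41 = ((3/2)*(-17)/(-4 + 3*(-10)))*41 = ((3/2)*(-17)/(-4 - 30))*41 = ((3/2)*(-17)/(-34))*41 = ((3/2)*(-1/34)*(-17))*41 = (¾)*41 = 123/4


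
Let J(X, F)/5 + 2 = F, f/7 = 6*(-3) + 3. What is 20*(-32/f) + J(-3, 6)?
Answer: 548/21 ≈ 26.095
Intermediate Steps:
f = -105 (f = 7*(6*(-3) + 3) = 7*(-18 + 3) = 7*(-15) = -105)
J(X, F) = -10 + 5*F
20*(-32/f) + J(-3, 6) = 20*(-32/(-105)) + (-10 + 5*6) = 20*(-32*(-1/105)) + (-10 + 30) = 20*(32/105) + 20 = 128/21 + 20 = 548/21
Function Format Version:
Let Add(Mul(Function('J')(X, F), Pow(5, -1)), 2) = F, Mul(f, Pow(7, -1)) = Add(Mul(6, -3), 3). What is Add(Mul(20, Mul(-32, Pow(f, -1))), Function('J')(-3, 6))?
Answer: Rational(548, 21) ≈ 26.095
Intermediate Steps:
f = -105 (f = Mul(7, Add(Mul(6, -3), 3)) = Mul(7, Add(-18, 3)) = Mul(7, -15) = -105)
Function('J')(X, F) = Add(-10, Mul(5, F))
Add(Mul(20, Mul(-32, Pow(f, -1))), Function('J')(-3, 6)) = Add(Mul(20, Mul(-32, Pow(-105, -1))), Add(-10, Mul(5, 6))) = Add(Mul(20, Mul(-32, Rational(-1, 105))), Add(-10, 30)) = Add(Mul(20, Rational(32, 105)), 20) = Add(Rational(128, 21), 20) = Rational(548, 21)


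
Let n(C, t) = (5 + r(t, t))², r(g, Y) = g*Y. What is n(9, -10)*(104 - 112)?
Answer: -88200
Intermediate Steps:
r(g, Y) = Y*g
n(C, t) = (5 + t²)² (n(C, t) = (5 + t*t)² = (5 + t²)²)
n(9, -10)*(104 - 112) = (5 + (-10)²)²*(104 - 112) = (5 + 100)²*(-8) = 105²*(-8) = 11025*(-8) = -88200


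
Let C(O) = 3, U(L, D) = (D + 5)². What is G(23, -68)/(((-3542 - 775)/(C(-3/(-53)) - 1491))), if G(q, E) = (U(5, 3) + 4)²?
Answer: 2293504/1439 ≈ 1593.8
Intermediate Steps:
U(L, D) = (5 + D)²
G(q, E) = 4624 (G(q, E) = ((5 + 3)² + 4)² = (8² + 4)² = (64 + 4)² = 68² = 4624)
G(23, -68)/(((-3542 - 775)/(C(-3/(-53)) - 1491))) = 4624/(((-3542 - 775)/(3 - 1491))) = 4624/((-4317/(-1488))) = 4624/((-4317*(-1/1488))) = 4624/(1439/496) = 4624*(496/1439) = 2293504/1439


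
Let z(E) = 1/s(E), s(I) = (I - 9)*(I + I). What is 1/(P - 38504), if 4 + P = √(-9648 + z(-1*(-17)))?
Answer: -10474176/403342193663 - 4*I*√44612335/403342193663 ≈ -2.5968e-5 - 6.6239e-8*I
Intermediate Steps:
s(I) = 2*I*(-9 + I) (s(I) = (-9 + I)*(2*I) = 2*I*(-9 + I))
z(E) = 1/(2*E*(-9 + E))
P = -4 + I*√44612335/68 (P = -4 + √(-9648 + 1/(2*((-1*(-17)))*(-9 - 1*(-17)))) = -4 + √(-9648 + (½)/(17*(-9 + 17))) = -4 + √(-9648 + (½)*(1/17)/8) = -4 + √(-9648 + (½)*(1/17)*(⅛)) = -4 + √(-9648 + 1/272) = -4 + √(-2624255/272) = -4 + I*√44612335/68 ≈ -4.0 + 98.224*I)
1/(P - 38504) = 1/((-4 + I*√44612335/68) - 38504) = 1/(-38508 + I*√44612335/68)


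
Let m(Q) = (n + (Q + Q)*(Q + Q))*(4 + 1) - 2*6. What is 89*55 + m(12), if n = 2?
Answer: 7773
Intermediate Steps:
m(Q) = -2 + 20*Q² (m(Q) = (2 + (Q + Q)*(Q + Q))*(4 + 1) - 2*6 = (2 + (2*Q)*(2*Q))*5 - 12 = (2 + 4*Q²)*5 - 12 = (10 + 20*Q²) - 12 = -2 + 20*Q²)
89*55 + m(12) = 89*55 + (-2 + 20*12²) = 4895 + (-2 + 20*144) = 4895 + (-2 + 2880) = 4895 + 2878 = 7773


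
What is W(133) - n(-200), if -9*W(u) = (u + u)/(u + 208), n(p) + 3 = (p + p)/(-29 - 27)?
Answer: -90863/21483 ≈ -4.2295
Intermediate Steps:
n(p) = -3 - p/28 (n(p) = -3 + (p + p)/(-29 - 27) = -3 + (2*p)/(-56) = -3 + (2*p)*(-1/56) = -3 - p/28)
W(u) = -2*u/(9*(208 + u)) (W(u) = -(u + u)/(9*(u + 208)) = -2*u/(9*(208 + u)))
W(133) - n(-200) = -2*133/(1872 + 9*133) - (-3 - 1/28*(-200)) = -2*133/(1872 + 1197) - (-3 + 50/7) = -2*133/3069 - 1*29/7 = -2*133*1/3069 - 29/7 = -266/3069 - 29/7 = -90863/21483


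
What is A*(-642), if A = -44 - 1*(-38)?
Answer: 3852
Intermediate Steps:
A = -6 (A = -44 + 38 = -6)
A*(-642) = -6*(-642) = 3852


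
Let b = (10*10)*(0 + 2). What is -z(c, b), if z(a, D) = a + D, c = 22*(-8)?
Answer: -24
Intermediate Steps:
c = -176
b = 200 (b = 100*2 = 200)
z(a, D) = D + a
-z(c, b) = -(200 - 176) = -1*24 = -24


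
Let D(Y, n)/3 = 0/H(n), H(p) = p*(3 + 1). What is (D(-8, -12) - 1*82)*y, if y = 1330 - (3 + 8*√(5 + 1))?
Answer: -108814 + 656*√6 ≈ -1.0721e+5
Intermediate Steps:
H(p) = 4*p (H(p) = p*4 = 4*p)
D(Y, n) = 0 (D(Y, n) = 3*(0/((4*n))) = 3*(0*(1/(4*n))) = 3*0 = 0)
y = 1327 - 8*√6 (y = 1330 - (3 + 8*√6) = 1330 + (-3 - 8*√6) = 1327 - 8*√6 ≈ 1307.4)
(D(-8, -12) - 1*82)*y = (0 - 1*82)*(1327 - 8*√6) = (0 - 82)*(1327 - 8*√6) = -82*(1327 - 8*√6) = -108814 + 656*√6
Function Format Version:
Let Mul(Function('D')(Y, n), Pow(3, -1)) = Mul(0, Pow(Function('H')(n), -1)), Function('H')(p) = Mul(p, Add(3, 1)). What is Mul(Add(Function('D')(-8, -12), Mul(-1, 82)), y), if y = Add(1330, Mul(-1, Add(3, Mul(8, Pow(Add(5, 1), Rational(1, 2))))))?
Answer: Add(-108814, Mul(656, Pow(6, Rational(1, 2)))) ≈ -1.0721e+5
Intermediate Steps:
Function('H')(p) = Mul(4, p) (Function('H')(p) = Mul(p, 4) = Mul(4, p))
Function('D')(Y, n) = 0 (Function('D')(Y, n) = Mul(3, Mul(0, Pow(Mul(4, n), -1))) = Mul(3, Mul(0, Mul(Rational(1, 4), Pow(n, -1)))) = Mul(3, 0) = 0)
y = Add(1327, Mul(-8, Pow(6, Rational(1, 2)))) (y = Add(1330, Mul(-1, Add(3, Mul(8, Pow(6, Rational(1, 2)))))) = Add(1330, Add(-3, Mul(-8, Pow(6, Rational(1, 2))))) = Add(1327, Mul(-8, Pow(6, Rational(1, 2)))) ≈ 1307.4)
Mul(Add(Function('D')(-8, -12), Mul(-1, 82)), y) = Mul(Add(0, Mul(-1, 82)), Add(1327, Mul(-8, Pow(6, Rational(1, 2))))) = Mul(Add(0, -82), Add(1327, Mul(-8, Pow(6, Rational(1, 2))))) = Mul(-82, Add(1327, Mul(-8, Pow(6, Rational(1, 2))))) = Add(-108814, Mul(656, Pow(6, Rational(1, 2))))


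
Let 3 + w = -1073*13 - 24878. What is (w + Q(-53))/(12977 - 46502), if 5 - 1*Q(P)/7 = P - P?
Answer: 7759/6705 ≈ 1.1572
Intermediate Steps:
Q(P) = 35 (Q(P) = 35 - 7*(P - P) = 35 - 7*0 = 35 + 0 = 35)
w = -38830 (w = -3 + (-1073*13 - 24878) = -3 + (-13949 - 24878) = -3 - 38827 = -38830)
(w + Q(-53))/(12977 - 46502) = (-38830 + 35)/(12977 - 46502) = -38795/(-33525) = -38795*(-1/33525) = 7759/6705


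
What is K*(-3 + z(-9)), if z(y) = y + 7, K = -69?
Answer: 345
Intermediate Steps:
z(y) = 7 + y
K*(-3 + z(-9)) = -69*(-3 + (7 - 9)) = -69*(-3 - 2) = -69*(-5) = 345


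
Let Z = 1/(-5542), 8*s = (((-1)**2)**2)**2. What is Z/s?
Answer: -4/2771 ≈ -0.0014435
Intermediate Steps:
s = 1/8 (s = (((-1)**2)**2)**2/8 = (1**2)**2/8 = (1/8)*1**2 = (1/8)*1 = 1/8 ≈ 0.12500)
Z = -1/5542 ≈ -0.00018044
Z/s = -1/(5542*1/8) = -1/5542*8 = -4/2771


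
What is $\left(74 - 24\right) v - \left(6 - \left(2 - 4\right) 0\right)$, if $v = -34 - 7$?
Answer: $-2056$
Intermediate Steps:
$v = -41$ ($v = -34 - 7 = -41$)
$\left(74 - 24\right) v - \left(6 - \left(2 - 4\right) 0\right) = \left(74 - 24\right) \left(-41\right) - \left(6 - \left(2 - 4\right) 0\right) = \left(74 - 24\right) \left(-41\right) - 6 = 50 \left(-41\right) + \left(-6 + 0\right) = -2050 - 6 = -2056$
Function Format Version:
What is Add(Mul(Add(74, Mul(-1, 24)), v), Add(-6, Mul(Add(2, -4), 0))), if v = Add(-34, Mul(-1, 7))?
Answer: -2056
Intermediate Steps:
v = -41 (v = Add(-34, -7) = -41)
Add(Mul(Add(74, Mul(-1, 24)), v), Add(-6, Mul(Add(2, -4), 0))) = Add(Mul(Add(74, Mul(-1, 24)), -41), Add(-6, Mul(Add(2, -4), 0))) = Add(Mul(Add(74, -24), -41), Add(-6, Mul(-2, 0))) = Add(Mul(50, -41), Add(-6, 0)) = Add(-2050, -6) = -2056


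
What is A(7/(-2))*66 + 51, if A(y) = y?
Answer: -180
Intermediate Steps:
A(7/(-2))*66 + 51 = (7/(-2))*66 + 51 = (7*(-½))*66 + 51 = -7/2*66 + 51 = -231 + 51 = -180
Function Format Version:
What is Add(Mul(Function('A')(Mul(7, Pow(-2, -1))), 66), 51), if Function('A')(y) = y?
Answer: -180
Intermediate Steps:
Add(Mul(Function('A')(Mul(7, Pow(-2, -1))), 66), 51) = Add(Mul(Mul(7, Pow(-2, -1)), 66), 51) = Add(Mul(Mul(7, Rational(-1, 2)), 66), 51) = Add(Mul(Rational(-7, 2), 66), 51) = Add(-231, 51) = -180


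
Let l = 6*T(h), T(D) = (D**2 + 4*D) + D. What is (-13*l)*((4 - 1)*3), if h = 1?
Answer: -4212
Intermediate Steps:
T(D) = D**2 + 5*D
l = 36 (l = 6*(1*(5 + 1)) = 6*(1*6) = 6*6 = 36)
(-13*l)*((4 - 1)*3) = (-13*36)*((4 - 1)*3) = -1404*3 = -468*9 = -4212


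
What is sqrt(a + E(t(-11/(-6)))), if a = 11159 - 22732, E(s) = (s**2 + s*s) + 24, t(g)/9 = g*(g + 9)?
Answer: 3*sqrt(93074)/4 ≈ 228.81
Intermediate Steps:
t(g) = 9*g*(9 + g) (t(g) = 9*(g*(g + 9)) = 9*(g*(9 + g)) = 9*g*(9 + g))
E(s) = 24 + 2*s**2 (E(s) = (s**2 + s**2) + 24 = 2*s**2 + 24 = 24 + 2*s**2)
a = -11573
sqrt(a + E(t(-11/(-6)))) = sqrt(-11573 + (24 + 2*(9*(-11/(-6))*(9 - 11/(-6)))**2)) = sqrt(-11573 + (24 + 2*(9*(-11*(-1/6))*(9 - 11*(-1/6)))**2)) = sqrt(-11573 + (24 + 2*(9*(11/6)*(9 + 11/6))**2)) = sqrt(-11573 + (24 + 2*(9*(11/6)*(65/6))**2)) = sqrt(-11573 + (24 + 2*(715/4)**2)) = sqrt(-11573 + (24 + 2*(511225/16))) = sqrt(-11573 + (24 + 511225/8)) = sqrt(-11573 + 511417/8) = sqrt(418833/8) = 3*sqrt(93074)/4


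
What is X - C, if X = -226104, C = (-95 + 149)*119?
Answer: -232530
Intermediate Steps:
C = 6426 (C = 54*119 = 6426)
X - C = -226104 - 1*6426 = -226104 - 6426 = -232530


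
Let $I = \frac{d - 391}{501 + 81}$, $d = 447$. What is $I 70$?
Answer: $\frac{1960}{291} \approx 6.7354$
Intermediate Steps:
$I = \frac{28}{291}$ ($I = \frac{447 - 391}{501 + 81} = \frac{56}{582} = 56 \cdot \frac{1}{582} = \frac{28}{291} \approx 0.09622$)
$I 70 = \frac{28}{291} \cdot 70 = \frac{1960}{291}$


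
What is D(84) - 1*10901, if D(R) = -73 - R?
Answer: -11058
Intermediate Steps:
D(84) - 1*10901 = (-73 - 1*84) - 1*10901 = (-73 - 84) - 10901 = -157 - 10901 = -11058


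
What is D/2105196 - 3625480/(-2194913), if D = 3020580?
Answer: 1188521358635/385060172329 ≈ 3.0866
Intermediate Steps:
D/2105196 - 3625480/(-2194913) = 3020580/2105196 - 3625480/(-2194913) = 3020580*(1/2105196) - 3625480*(-1/2194913) = 251715/175433 + 3625480/2194913 = 1188521358635/385060172329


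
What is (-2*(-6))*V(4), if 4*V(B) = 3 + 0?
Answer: 9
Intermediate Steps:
V(B) = ¾ (V(B) = (3 + 0)/4 = (¼)*3 = ¾)
(-2*(-6))*V(4) = -2*(-6)*(¾) = 12*(¾) = 9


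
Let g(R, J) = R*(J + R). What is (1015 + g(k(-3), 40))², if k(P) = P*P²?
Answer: 440896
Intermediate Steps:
k(P) = P³
(1015 + g(k(-3), 40))² = (1015 + (-3)³*(40 + (-3)³))² = (1015 - 27*(40 - 27))² = (1015 - 27*13)² = (1015 - 351)² = 664² = 440896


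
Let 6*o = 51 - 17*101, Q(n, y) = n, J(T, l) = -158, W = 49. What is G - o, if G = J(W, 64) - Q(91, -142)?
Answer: 86/3 ≈ 28.667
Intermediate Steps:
G = -249 (G = -158 - 1*91 = -158 - 91 = -249)
o = -833/3 (o = (51 - 17*101)/6 = (51 - 1717)/6 = (⅙)*(-1666) = -833/3 ≈ -277.67)
G - o = -249 - 1*(-833/3) = -249 + 833/3 = 86/3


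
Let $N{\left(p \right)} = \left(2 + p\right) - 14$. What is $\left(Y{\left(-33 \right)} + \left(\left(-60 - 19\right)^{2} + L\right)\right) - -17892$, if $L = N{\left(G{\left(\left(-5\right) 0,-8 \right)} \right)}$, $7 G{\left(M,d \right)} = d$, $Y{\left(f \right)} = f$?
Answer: $\frac{168608}{7} \approx 24087.0$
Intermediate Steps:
$G{\left(M,d \right)} = \frac{d}{7}$
$N{\left(p \right)} = -12 + p$
$L = - \frac{92}{7}$ ($L = -12 + \frac{1}{7} \left(-8\right) = -12 - \frac{8}{7} = - \frac{92}{7} \approx -13.143$)
$\left(Y{\left(-33 \right)} + \left(\left(-60 - 19\right)^{2} + L\right)\right) - -17892 = \left(-33 - \left(\frac{92}{7} - \left(-60 - 19\right)^{2}\right)\right) - -17892 = \left(-33 - \left(\frac{92}{7} - \left(-79\right)^{2}\right)\right) + 17892 = \left(-33 + \left(6241 - \frac{92}{7}\right)\right) + 17892 = \left(-33 + \frac{43595}{7}\right) + 17892 = \frac{43364}{7} + 17892 = \frac{168608}{7}$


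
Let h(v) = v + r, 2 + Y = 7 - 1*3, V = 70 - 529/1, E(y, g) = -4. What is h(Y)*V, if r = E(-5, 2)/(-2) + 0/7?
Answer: -1836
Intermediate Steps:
V = -459 (V = 70 - 529*1 = 70 - 529 = -459)
r = 2 (r = -4/(-2) + 0/7 = -4*(-1/2) + 0*(1/7) = 2 + 0 = 2)
Y = 2 (Y = -2 + (7 - 1*3) = -2 + (7 - 3) = -2 + 4 = 2)
h(v) = 2 + v (h(v) = v + 2 = 2 + v)
h(Y)*V = (2 + 2)*(-459) = 4*(-459) = -1836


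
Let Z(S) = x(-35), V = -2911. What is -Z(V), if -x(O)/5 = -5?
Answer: -25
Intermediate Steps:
x(O) = 25 (x(O) = -5*(-5) = 25)
Z(S) = 25
-Z(V) = -1*25 = -25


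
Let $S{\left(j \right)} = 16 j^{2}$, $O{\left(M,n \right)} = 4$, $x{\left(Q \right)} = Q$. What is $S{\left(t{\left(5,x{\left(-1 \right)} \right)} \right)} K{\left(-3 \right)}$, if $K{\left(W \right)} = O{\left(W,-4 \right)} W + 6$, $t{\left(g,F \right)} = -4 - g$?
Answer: $-7776$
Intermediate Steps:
$K{\left(W \right)} = 6 + 4 W$ ($K{\left(W \right)} = 4 W + 6 = 6 + 4 W$)
$S{\left(t{\left(5,x{\left(-1 \right)} \right)} \right)} K{\left(-3 \right)} = 16 \left(-4 - 5\right)^{2} \left(6 + 4 \left(-3\right)\right) = 16 \left(-4 - 5\right)^{2} \left(6 - 12\right) = 16 \left(-9\right)^{2} \left(-6\right) = 16 \cdot 81 \left(-6\right) = 1296 \left(-6\right) = -7776$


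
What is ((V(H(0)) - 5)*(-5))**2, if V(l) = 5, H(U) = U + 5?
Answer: 0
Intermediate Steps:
H(U) = 5 + U
((V(H(0)) - 5)*(-5))**2 = ((5 - 5)*(-5))**2 = (0*(-5))**2 = 0**2 = 0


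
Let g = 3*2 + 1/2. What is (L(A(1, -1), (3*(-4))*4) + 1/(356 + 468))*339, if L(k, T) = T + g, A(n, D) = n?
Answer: -11592105/824 ≈ -14068.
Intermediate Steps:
g = 13/2 (g = 6 + 1*(½) = 6 + ½ = 13/2 ≈ 6.5000)
L(k, T) = 13/2 + T (L(k, T) = T + 13/2 = 13/2 + T)
(L(A(1, -1), (3*(-4))*4) + 1/(356 + 468))*339 = ((13/2 + (3*(-4))*4) + 1/(356 + 468))*339 = ((13/2 - 12*4) + 1/824)*339 = ((13/2 - 48) + 1/824)*339 = (-83/2 + 1/824)*339 = -34195/824*339 = -11592105/824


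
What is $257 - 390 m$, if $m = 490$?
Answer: $-190843$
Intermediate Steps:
$257 - 390 m = 257 - 191100 = -190843$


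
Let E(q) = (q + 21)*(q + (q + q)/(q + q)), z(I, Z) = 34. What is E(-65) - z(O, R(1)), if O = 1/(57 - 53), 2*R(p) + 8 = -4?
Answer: 2782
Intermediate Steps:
R(p) = -6 (R(p) = -4 + (1/2)*(-4) = -4 - 2 = -6)
O = 1/4 ≈ 0.25000
E(q) = (1 + q)*(21 + q) (E(q) = (21 + q)*(q + (2*q)/((2*q))) = (21 + q)*(q + (2*q)*(1/(2*q))) = (21 + q)*(q + 1) = (21 + q)*(1 + q) = (1 + q)*(21 + q))
E(-65) - z(O, R(1)) = (21 + (-65)**2 + 22*(-65)) - 1*34 = (21 + 4225 - 1430) - 34 = 2816 - 34 = 2782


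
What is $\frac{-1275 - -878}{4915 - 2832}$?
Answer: $- \frac{397}{2083} \approx -0.19059$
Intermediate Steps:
$\frac{-1275 - -878}{4915 - 2832} = \frac{-1275 + \left(-277 + 1155\right)}{2083} = \left(-1275 + 878\right) \frac{1}{2083} = \left(-397\right) \frac{1}{2083} = - \frac{397}{2083}$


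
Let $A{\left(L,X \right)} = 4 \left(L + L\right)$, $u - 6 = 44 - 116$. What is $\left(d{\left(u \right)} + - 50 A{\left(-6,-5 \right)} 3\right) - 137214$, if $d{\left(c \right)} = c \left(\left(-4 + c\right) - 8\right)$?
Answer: $-124866$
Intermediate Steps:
$u = -66$ ($u = 6 + \left(44 - 116\right) = 6 - 72 = -66$)
$d{\left(c \right)} = c \left(-12 + c\right)$
$A{\left(L,X \right)} = 8 L$ ($A{\left(L,X \right)} = 4 \cdot 2 L = 8 L$)
$\left(d{\left(u \right)} + - 50 A{\left(-6,-5 \right)} 3\right) - 137214 = \left(- 66 \left(-12 - 66\right) + - 50 \cdot 8 \left(-6\right) 3\right) - 137214 = \left(\left(-66\right) \left(-78\right) + \left(-50\right) \left(-48\right) 3\right) - 137214 = \left(5148 + 2400 \cdot 3\right) - 137214 = \left(5148 + 7200\right) - 137214 = 12348 - 137214 = -124866$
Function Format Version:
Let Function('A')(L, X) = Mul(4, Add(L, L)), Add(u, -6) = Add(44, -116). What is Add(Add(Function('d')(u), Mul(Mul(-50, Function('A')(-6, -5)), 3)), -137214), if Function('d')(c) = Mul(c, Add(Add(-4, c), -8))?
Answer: -124866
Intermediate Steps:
u = -66 (u = Add(6, Add(44, -116)) = Add(6, -72) = -66)
Function('d')(c) = Mul(c, Add(-12, c))
Function('A')(L, X) = Mul(8, L) (Function('A')(L, X) = Mul(4, Mul(2, L)) = Mul(8, L))
Add(Add(Function('d')(u), Mul(Mul(-50, Function('A')(-6, -5)), 3)), -137214) = Add(Add(Mul(-66, Add(-12, -66)), Mul(Mul(-50, Mul(8, -6)), 3)), -137214) = Add(Add(Mul(-66, -78), Mul(Mul(-50, -48), 3)), -137214) = Add(Add(5148, Mul(2400, 3)), -137214) = Add(Add(5148, 7200), -137214) = Add(12348, -137214) = -124866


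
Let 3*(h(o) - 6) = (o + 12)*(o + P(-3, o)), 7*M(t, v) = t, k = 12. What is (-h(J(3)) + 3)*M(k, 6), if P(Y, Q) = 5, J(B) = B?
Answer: -516/7 ≈ -73.714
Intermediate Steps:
M(t, v) = t/7
h(o) = 6 + (5 + o)*(12 + o)/3 (h(o) = 6 + ((o + 12)*(o + 5))/3 = 6 + ((12 + o)*(5 + o))/3 = 6 + ((5 + o)*(12 + o))/3 = 6 + (5 + o)*(12 + o)/3)
(-h(J(3)) + 3)*M(k, 6) = (-(26 + (1/3)*3**2 + (17/3)*3) + 3)*((1/7)*12) = (-(26 + (1/3)*9 + 17) + 3)*(12/7) = (-(26 + 3 + 17) + 3)*(12/7) = (-1*46 + 3)*(12/7) = (-46 + 3)*(12/7) = -43*12/7 = -516/7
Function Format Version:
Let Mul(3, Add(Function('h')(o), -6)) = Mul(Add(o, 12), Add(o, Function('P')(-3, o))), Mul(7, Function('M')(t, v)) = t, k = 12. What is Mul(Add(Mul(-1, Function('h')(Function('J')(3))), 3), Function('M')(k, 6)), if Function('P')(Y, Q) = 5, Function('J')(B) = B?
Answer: Rational(-516, 7) ≈ -73.714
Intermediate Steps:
Function('M')(t, v) = Mul(Rational(1, 7), t)
Function('h')(o) = Add(6, Mul(Rational(1, 3), Add(5, o), Add(12, o))) (Function('h')(o) = Add(6, Mul(Rational(1, 3), Mul(Add(o, 12), Add(o, 5)))) = Add(6, Mul(Rational(1, 3), Mul(Add(12, o), Add(5, o)))) = Add(6, Mul(Rational(1, 3), Mul(Add(5, o), Add(12, o)))) = Add(6, Mul(Rational(1, 3), Add(5, o), Add(12, o))))
Mul(Add(Mul(-1, Function('h')(Function('J')(3))), 3), Function('M')(k, 6)) = Mul(Add(Mul(-1, Add(26, Mul(Rational(1, 3), Pow(3, 2)), Mul(Rational(17, 3), 3))), 3), Mul(Rational(1, 7), 12)) = Mul(Add(Mul(-1, Add(26, Mul(Rational(1, 3), 9), 17)), 3), Rational(12, 7)) = Mul(Add(Mul(-1, Add(26, 3, 17)), 3), Rational(12, 7)) = Mul(Add(Mul(-1, 46), 3), Rational(12, 7)) = Mul(Add(-46, 3), Rational(12, 7)) = Mul(-43, Rational(12, 7)) = Rational(-516, 7)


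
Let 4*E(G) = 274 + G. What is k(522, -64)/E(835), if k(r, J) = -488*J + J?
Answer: 124672/1109 ≈ 112.42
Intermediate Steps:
E(G) = 137/2 + G/4 (E(G) = (274 + G)/4 = 137/2 + G/4)
k(r, J) = -487*J
k(522, -64)/E(835) = (-487*(-64))/(137/2 + (¼)*835) = 31168/(137/2 + 835/4) = 31168/(1109/4) = 31168*(4/1109) = 124672/1109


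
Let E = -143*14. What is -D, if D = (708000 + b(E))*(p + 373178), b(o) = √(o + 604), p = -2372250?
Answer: 1415342976000 + 1999072*I*√1398 ≈ 1.4153e+12 + 7.4745e+7*I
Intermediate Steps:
E = -2002
b(o) = √(604 + o)
D = -1415342976000 - 1999072*I*√1398 (D = (708000 + √(604 - 2002))*(-2372250 + 373178) = (708000 + √(-1398))*(-1999072) = (708000 + I*√1398)*(-1999072) = -1415342976000 - 1999072*I*√1398 ≈ -1.4153e+12 - 7.4745e+7*I)
-D = -(-1415342976000 - 1999072*I*√1398) = 1415342976000 + 1999072*I*√1398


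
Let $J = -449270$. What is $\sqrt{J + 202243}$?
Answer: $i \sqrt{247027} \approx 497.02 i$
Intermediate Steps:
$\sqrt{J + 202243} = \sqrt{-449270 + 202243} = \sqrt{-247027} = i \sqrt{247027}$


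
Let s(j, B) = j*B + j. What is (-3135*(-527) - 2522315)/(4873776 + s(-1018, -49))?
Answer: -87017/492264 ≈ -0.17677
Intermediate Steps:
s(j, B) = j + B*j (s(j, B) = B*j + j = j + B*j)
(-3135*(-527) - 2522315)/(4873776 + s(-1018, -49)) = (-3135*(-527) - 2522315)/(4873776 - 1018*(1 - 49)) = (1652145 - 2522315)/(4873776 - 1018*(-48)) = -870170/(4873776 + 48864) = -870170/4922640 = -870170*1/4922640 = -87017/492264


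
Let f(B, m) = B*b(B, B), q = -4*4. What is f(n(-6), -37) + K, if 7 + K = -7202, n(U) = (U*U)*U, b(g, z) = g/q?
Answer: -10125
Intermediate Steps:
q = -16
b(g, z) = -g/16 (b(g, z) = g/(-16) = g*(-1/16) = -g/16)
n(U) = U**3 (n(U) = U**2*U = U**3)
K = -7209 (K = -7 - 7202 = -7209)
f(B, m) = -B**2/16 (f(B, m) = B*(-B/16) = -B**2/16)
f(n(-6), -37) + K = -((-6)**3)**2/16 - 7209 = -1/16*(-216)**2 - 7209 = -1/16*46656 - 7209 = -2916 - 7209 = -10125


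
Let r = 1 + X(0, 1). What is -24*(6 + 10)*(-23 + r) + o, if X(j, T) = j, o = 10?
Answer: 8458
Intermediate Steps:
r = 1 (r = 1 + 0 = 1)
-24*(6 + 10)*(-23 + r) + o = -24*(6 + 10)*(-23 + 1) + 10 = -384*(-22) + 10 = -24*(-352) + 10 = 8448 + 10 = 8458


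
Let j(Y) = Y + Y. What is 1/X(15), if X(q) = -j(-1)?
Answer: ½ ≈ 0.50000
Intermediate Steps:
j(Y) = 2*Y
X(q) = 2 (X(q) = -2*(-1) = -1*(-2) = 2)
1/X(15) = 1/2 = ½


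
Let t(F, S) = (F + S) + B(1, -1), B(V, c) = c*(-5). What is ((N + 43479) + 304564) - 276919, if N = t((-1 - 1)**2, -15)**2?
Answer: 71160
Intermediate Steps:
B(V, c) = -5*c
t(F, S) = 5 + F + S (t(F, S) = (F + S) - 5*(-1) = (F + S) + 5 = 5 + F + S)
N = 36 (N = (5 + (-1 - 1)**2 - 15)**2 = (5 + (-2)**2 - 15)**2 = (5 + 4 - 15)**2 = (-6)**2 = 36)
((N + 43479) + 304564) - 276919 = ((36 + 43479) + 304564) - 276919 = (43515 + 304564) - 276919 = 348079 - 276919 = 71160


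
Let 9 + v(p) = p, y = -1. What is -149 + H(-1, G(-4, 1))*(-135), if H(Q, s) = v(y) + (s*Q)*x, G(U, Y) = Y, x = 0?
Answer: 1201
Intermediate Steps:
v(p) = -9 + p
H(Q, s) = -10 (H(Q, s) = (-9 - 1) + (s*Q)*0 = -10 + (Q*s)*0 = -10 + 0 = -10)
-149 + H(-1, G(-4, 1))*(-135) = -149 - 10*(-135) = -149 + 1350 = 1201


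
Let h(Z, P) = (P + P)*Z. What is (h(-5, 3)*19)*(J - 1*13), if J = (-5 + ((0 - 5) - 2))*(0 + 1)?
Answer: 14250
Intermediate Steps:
h(Z, P) = 2*P*Z (h(Z, P) = (2*P)*Z = 2*P*Z)
J = -12 (J = (-5 + (-5 - 2))*1 = (-5 - 7)*1 = -12*1 = -12)
(h(-5, 3)*19)*(J - 1*13) = ((2*3*(-5))*19)*(-12 - 1*13) = (-30*19)*(-12 - 13) = -570*(-25) = 14250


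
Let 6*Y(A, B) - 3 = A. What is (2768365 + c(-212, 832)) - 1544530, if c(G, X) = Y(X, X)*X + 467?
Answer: 4020266/3 ≈ 1.3401e+6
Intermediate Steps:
Y(A, B) = ½ + A/6
c(G, X) = 467 + X*(½ + X/6) (c(G, X) = (½ + X/6)*X + 467 = X*(½ + X/6) + 467 = 467 + X*(½ + X/6))
(2768365 + c(-212, 832)) - 1544530 = (2768365 + (467 + (⅙)*832*(3 + 832))) - 1544530 = (2768365 + (467 + (⅙)*832*835)) - 1544530 = (2768365 + (467 + 347360/3)) - 1544530 = (2768365 + 348761/3) - 1544530 = 8653856/3 - 1544530 = 4020266/3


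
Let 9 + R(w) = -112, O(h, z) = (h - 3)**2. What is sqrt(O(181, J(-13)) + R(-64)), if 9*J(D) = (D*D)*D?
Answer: 3*sqrt(3507) ≈ 177.66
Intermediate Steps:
J(D) = D**3/9 (J(D) = ((D*D)*D)/9 = (D**2*D)/9 = D**3/9)
O(h, z) = (-3 + h)**2
R(w) = -121 (R(w) = -9 - 112 = -121)
sqrt(O(181, J(-13)) + R(-64)) = sqrt((-3 + 181)**2 - 121) = sqrt(178**2 - 121) = sqrt(31684 - 121) = sqrt(31563) = 3*sqrt(3507)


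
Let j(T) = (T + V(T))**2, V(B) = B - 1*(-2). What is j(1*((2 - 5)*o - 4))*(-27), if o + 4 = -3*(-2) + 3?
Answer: -34992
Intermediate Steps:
V(B) = 2 + B (V(B) = B + 2 = 2 + B)
o = 5 (o = -4 + (-3*(-2) + 3) = -4 + (6 + 3) = -4 + 9 = 5)
j(T) = (2 + 2*T)**2 (j(T) = (T + (2 + T))**2 = (2 + 2*T)**2)
j(1*((2 - 5)*o - 4))*(-27) = (4*(1 + 1*((2 - 5)*5 - 4))**2)*(-27) = (4*(1 + 1*(-3*5 - 4))**2)*(-27) = (4*(1 + 1*(-15 - 4))**2)*(-27) = (4*(1 + 1*(-19))**2)*(-27) = (4*(1 - 19)**2)*(-27) = (4*(-18)**2)*(-27) = (4*324)*(-27) = 1296*(-27) = -34992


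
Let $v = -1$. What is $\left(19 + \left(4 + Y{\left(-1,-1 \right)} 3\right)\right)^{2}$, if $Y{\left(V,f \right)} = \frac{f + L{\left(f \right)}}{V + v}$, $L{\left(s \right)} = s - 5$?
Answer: $\frac{4489}{4} \approx 1122.3$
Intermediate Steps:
$L{\left(s \right)} = -5 + s$ ($L{\left(s \right)} = s - 5 = -5 + s$)
$Y{\left(V,f \right)} = \frac{-5 + 2 f}{-1 + V}$ ($Y{\left(V,f \right)} = \frac{f + \left(-5 + f\right)}{V - 1} = \frac{-5 + 2 f}{-1 + V}$)
$\left(19 + \left(4 + Y{\left(-1,-1 \right)} 3\right)\right)^{2} = \left(19 + \left(4 + \frac{-5 + 2 \left(-1\right)}{-1 - 1} \cdot 3\right)\right)^{2} = \left(19 + \left(4 + \frac{-5 - 2}{-2} \cdot 3\right)\right)^{2} = \left(19 + \left(4 + \left(- \frac{1}{2}\right) \left(-7\right) 3\right)\right)^{2} = \left(19 + \left(4 + \frac{7}{2} \cdot 3\right)\right)^{2} = \left(19 + \left(4 + \frac{21}{2}\right)\right)^{2} = \left(19 + \frac{29}{2}\right)^{2} = \left(\frac{67}{2}\right)^{2} = \frac{4489}{4}$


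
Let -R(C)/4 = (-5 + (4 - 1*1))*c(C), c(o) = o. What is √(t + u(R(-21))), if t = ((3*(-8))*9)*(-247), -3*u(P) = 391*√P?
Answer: √(480168 - 2346*I*√42)/3 ≈ 231.01 - 3.6564*I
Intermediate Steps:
R(C) = 8*C (R(C) = -4*(-5 + (4 - 1*1))*C = -4*(-5 + (4 - 1))*C = -4*(-5 + 3)*C = -(-8)*C = 8*C)
u(P) = -391*√P/3
t = 53352 (t = -24*9*(-247) = -216*(-247) = 53352)
√(t + u(R(-21))) = √(53352 - 391*2*I*√42/3) = √(53352 - 782*I*√42/3)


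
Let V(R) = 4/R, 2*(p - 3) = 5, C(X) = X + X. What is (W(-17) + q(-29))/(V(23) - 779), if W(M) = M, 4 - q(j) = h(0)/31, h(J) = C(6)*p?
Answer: 1541/79329 ≈ 0.019425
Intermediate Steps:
C(X) = 2*X
p = 11/2 (p = 3 + (½)*5 = 3 + 5/2 = 11/2 ≈ 5.5000)
h(J) = 66 (h(J) = (2*6)*(11/2) = 12*(11/2) = 66)
q(j) = 58/31 (q(j) = 4 - 66/31 = 58/31)
(W(-17) + q(-29))/(V(23) - 779) = (-17 + 58/31)/(4/23 - 779) = -469/(31*(4*(1/23) - 779)) = -469/(31*(4/23 - 779)) = -469/(31*(-17913/23)) = -469/31*(-23/17913) = 1541/79329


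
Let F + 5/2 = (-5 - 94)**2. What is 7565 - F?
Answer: -4467/2 ≈ -2233.5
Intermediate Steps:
F = 19597/2 (F = -5/2 + (-5 - 94)**2 = -5/2 + (-99)**2 = -5/2 + 9801 = 19597/2 ≈ 9798.5)
7565 - F = 7565 - 1*19597/2 = 7565 - 19597/2 = -4467/2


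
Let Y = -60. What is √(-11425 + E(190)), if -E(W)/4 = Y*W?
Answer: 5*√1367 ≈ 184.86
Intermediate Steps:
E(W) = 240*W (E(W) = -(-240)*W = 240*W)
√(-11425 + E(190)) = √(-11425 + 240*190) = √(-11425 + 45600) = √34175 = 5*√1367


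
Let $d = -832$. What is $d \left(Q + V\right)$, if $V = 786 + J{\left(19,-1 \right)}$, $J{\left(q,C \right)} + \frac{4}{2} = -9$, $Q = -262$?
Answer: $-426816$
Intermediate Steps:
$J{\left(q,C \right)} = -11$ ($J{\left(q,C \right)} = -2 - 9 = -11$)
$V = 775$ ($V = 786 - 11 = 775$)
$d \left(Q + V\right) = - 832 \left(-262 + 775\right) = \left(-832\right) 513 = -426816$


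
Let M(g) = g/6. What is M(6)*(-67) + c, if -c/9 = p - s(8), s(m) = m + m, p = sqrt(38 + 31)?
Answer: 77 - 9*sqrt(69) ≈ 2.2404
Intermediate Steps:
p = sqrt(69) ≈ 8.3066
s(m) = 2*m
M(g) = g/6 (M(g) = g*(1/6) = g/6)
c = 144 - 9*sqrt(69) (c = -9*(sqrt(69) - 2*8) = -9*(sqrt(69) - 1*16) = -9*(sqrt(69) - 16) = -9*(-16 + sqrt(69)) = 144 - 9*sqrt(69) ≈ 69.240)
M(6)*(-67) + c = ((1/6)*6)*(-67) + (144 - 9*sqrt(69)) = 1*(-67) + (144 - 9*sqrt(69)) = -67 + (144 - 9*sqrt(69)) = 77 - 9*sqrt(69)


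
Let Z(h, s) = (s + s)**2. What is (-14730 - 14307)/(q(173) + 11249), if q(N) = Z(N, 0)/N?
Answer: -29037/11249 ≈ -2.5813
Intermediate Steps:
Z(h, s) = 4*s**2 (Z(h, s) = (2*s)**2 = 4*s**2)
q(N) = 0 (q(N) = (4*0**2)/N = (4*0)/N = 0/N = 0)
(-14730 - 14307)/(q(173) + 11249) = (-14730 - 14307)/(0 + 11249) = -29037/11249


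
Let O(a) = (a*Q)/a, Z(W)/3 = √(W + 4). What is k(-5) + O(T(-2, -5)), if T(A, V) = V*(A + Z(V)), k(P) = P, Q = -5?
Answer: -10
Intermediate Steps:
Z(W) = 3*√(4 + W) (Z(W) = 3*√(W + 4) = 3*√(4 + W))
T(A, V) = V*(A + 3*√(4 + V))
O(a) = -5 (O(a) = (a*(-5))/a = (-5*a)/a = -5)
k(-5) + O(T(-2, -5)) = -5 - 5 = -10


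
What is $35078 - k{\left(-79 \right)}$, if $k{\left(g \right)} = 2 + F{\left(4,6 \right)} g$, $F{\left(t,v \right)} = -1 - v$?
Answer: $34523$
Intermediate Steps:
$k{\left(g \right)} = 2 - 7 g$ ($k{\left(g \right)} = 2 + \left(-1 - 6\right) g = 2 - 7 g$)
$35078 - k{\left(-79 \right)} = 35078 - \left(2 - -553\right) = 35078 - \left(2 + 553\right) = 35078 - 555 = 34523$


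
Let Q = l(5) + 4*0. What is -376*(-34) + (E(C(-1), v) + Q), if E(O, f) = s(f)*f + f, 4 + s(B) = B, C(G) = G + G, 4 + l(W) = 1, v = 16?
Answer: 12989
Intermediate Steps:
l(W) = -3 (l(W) = -4 + 1 = -3)
C(G) = 2*G
s(B) = -4 + B
E(O, f) = f + f*(-4 + f) (E(O, f) = (-4 + f)*f + f = f*(-4 + f) + f = f + f*(-4 + f))
Q = -3 (Q = -3 + 4*0 = -3 + 0 = -3)
-376*(-34) + (E(C(-1), v) + Q) = -376*(-34) + (16*(-3 + 16) - 3) = 12784 + (16*13 - 3) = 12784 + (208 - 3) = 12784 + 205 = 12989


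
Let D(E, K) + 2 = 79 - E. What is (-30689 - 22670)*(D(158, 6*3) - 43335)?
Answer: 2316634344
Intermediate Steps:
D(E, K) = 77 - E (D(E, K) = -2 + (79 - E) = 77 - E)
(-30689 - 22670)*(D(158, 6*3) - 43335) = (-30689 - 22670)*((77 - 1*158) - 43335) = -53359*((77 - 158) - 43335) = -53359*(-81 - 43335) = -53359*(-43416) = 2316634344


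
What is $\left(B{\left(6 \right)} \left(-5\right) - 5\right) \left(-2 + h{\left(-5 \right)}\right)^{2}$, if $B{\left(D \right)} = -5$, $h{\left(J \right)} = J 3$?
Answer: $5780$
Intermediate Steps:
$h{\left(J \right)} = 3 J$
$\left(B{\left(6 \right)} \left(-5\right) - 5\right) \left(-2 + h{\left(-5 \right)}\right)^{2} = \left(\left(-5\right) \left(-5\right) - 5\right) \left(-2 + 3 \left(-5\right)\right)^{2} = \left(25 + \left(-13 + 8\right)\right) \left(-2 - 15\right)^{2} = \left(25 - 5\right) \left(-17\right)^{2} = 20 \cdot 289 = 5780$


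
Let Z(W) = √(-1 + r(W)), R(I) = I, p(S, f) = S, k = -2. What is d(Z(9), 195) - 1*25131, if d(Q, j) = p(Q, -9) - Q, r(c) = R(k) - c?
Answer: -25131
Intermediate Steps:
r(c) = -2 - c
Z(W) = √(-3 - W) (Z(W) = √(-1 + (-2 - W)) = √(-3 - W))
d(Q, j) = 0 (d(Q, j) = Q - Q = 0)
d(Z(9), 195) - 1*25131 = 0 - 1*25131 = 0 - 25131 = -25131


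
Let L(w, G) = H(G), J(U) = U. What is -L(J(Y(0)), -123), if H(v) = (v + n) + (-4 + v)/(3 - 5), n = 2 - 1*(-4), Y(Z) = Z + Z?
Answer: 107/2 ≈ 53.500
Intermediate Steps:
Y(Z) = 2*Z
n = 6 (n = 2 + 4 = 6)
H(v) = 8 + v/2 (H(v) = (v + 6) + (-4 + v)/(3 - 5) = (6 + v) + (-4 + v)/(-2) = (6 + v) + (-4 + v)*(-½) = (6 + v) + (2 - v/2) = 8 + v/2)
L(w, G) = 8 + G/2
-L(J(Y(0)), -123) = -(8 + (½)*(-123)) = -(8 - 123/2) = -1*(-107/2) = 107/2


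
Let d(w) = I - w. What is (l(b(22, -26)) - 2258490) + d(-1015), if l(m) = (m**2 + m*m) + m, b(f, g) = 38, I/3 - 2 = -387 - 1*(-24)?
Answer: -2255632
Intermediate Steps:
I = -1083 (I = 6 + 3*(-387 - 1*(-24)) = 6 + 3*(-387 + 24) = 6 + 3*(-363) = 6 - 1089 = -1083)
l(m) = m + 2*m**2 (l(m) = (m**2 + m**2) + m = 2*m**2 + m = m + 2*m**2)
d(w) = -1083 - w
(l(b(22, -26)) - 2258490) + d(-1015) = (38*(1 + 2*38) - 2258490) + (-1083 - 1*(-1015)) = (38*(1 + 76) - 2258490) + (-1083 + 1015) = (38*77 - 2258490) - 68 = (2926 - 2258490) - 68 = -2255564 - 68 = -2255632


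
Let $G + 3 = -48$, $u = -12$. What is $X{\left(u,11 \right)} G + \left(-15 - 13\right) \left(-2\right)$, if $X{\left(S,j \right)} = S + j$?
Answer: $107$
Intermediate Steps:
$G = -51$ ($G = -3 - 48 = -51$)
$X{\left(u,11 \right)} G + \left(-15 - 13\right) \left(-2\right) = \left(-12 + 11\right) \left(-51\right) + \left(-15 - 13\right) \left(-2\right) = \left(-1\right) \left(-51\right) - -56 = 51 + 56 = 107$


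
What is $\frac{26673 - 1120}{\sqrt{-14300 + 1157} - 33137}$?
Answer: $- \frac{2831939}{3672488} - \frac{1111 i \sqrt{13143}}{47742344} \approx -0.77112 - 0.0026678 i$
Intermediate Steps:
$\frac{26673 - 1120}{\sqrt{-14300 + 1157} - 33137} = \frac{25553}{\sqrt{-13143} - 33137} = \frac{25553}{i \sqrt{13143} - 33137} = \frac{25553}{-33137 + i \sqrt{13143}}$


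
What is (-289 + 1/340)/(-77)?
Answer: 14037/3740 ≈ 3.7532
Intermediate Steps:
(-289 + 1/340)/(-77) = -(-289 + 1/340)/77 = -1/77*(-98259/340) = 14037/3740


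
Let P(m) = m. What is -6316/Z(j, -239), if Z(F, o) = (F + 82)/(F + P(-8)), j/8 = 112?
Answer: -934768/163 ≈ -5734.8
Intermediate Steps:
j = 896 (j = 8*112 = 896)
Z(F, o) = (82 + F)/(-8 + F) (Z(F, o) = (F + 82)/(F - 8) = (82 + F)/(-8 + F))
-6316/Z(j, -239) = -6316*(-8 + 896)/(82 + 896) = -6316/(978/888) = -6316/((1/888)*978) = -6316/163/148 = -6316*148/163 = -934768/163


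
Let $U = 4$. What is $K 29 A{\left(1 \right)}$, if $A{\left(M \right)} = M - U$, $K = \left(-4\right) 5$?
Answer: $1740$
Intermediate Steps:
$K = -20$
$A{\left(M \right)} = -4 + M$ ($A{\left(M \right)} = M - 4 = -4 + M$)
$K 29 A{\left(1 \right)} = \left(-20\right) 29 \left(-4 + 1\right) = \left(-580\right) \left(-3\right) = 1740$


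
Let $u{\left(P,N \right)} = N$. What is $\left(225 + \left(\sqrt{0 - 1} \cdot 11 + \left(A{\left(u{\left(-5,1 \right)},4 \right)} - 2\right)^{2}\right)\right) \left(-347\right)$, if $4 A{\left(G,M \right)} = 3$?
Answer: $- \frac{1257875}{16} - 3817 i \approx -78617.0 - 3817.0 i$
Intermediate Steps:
$A{\left(G,M \right)} = \frac{3}{4}$ ($A{\left(G,M \right)} = \frac{1}{4} \cdot 3 = \frac{3}{4}$)
$\left(225 + \left(\sqrt{0 - 1} \cdot 11 + \left(A{\left(u{\left(-5,1 \right)},4 \right)} - 2\right)^{2}\right)\right) \left(-347\right) = \left(225 + \left(\sqrt{0 - 1} \cdot 11 + \left(\frac{3}{4} - 2\right)^{2}\right)\right) \left(-347\right) = \left(225 + \left(\sqrt{-1} \cdot 11 + \left(- \frac{5}{4}\right)^{2}\right)\right) \left(-347\right) = \left(225 + \left(i 11 + \frac{25}{16}\right)\right) \left(-347\right) = \left(225 + \left(11 i + \frac{25}{16}\right)\right) \left(-347\right) = \left(225 + \left(\frac{25}{16} + 11 i\right)\right) \left(-347\right) = \left(\frac{3625}{16} + 11 i\right) \left(-347\right) = - \frac{1257875}{16} - 3817 i$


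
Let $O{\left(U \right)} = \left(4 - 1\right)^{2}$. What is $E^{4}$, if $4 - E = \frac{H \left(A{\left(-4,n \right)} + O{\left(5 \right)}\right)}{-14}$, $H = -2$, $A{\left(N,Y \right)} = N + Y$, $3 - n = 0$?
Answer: $\frac{160000}{2401} \approx 66.639$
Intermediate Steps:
$n = 3$ ($n = 3 - 0 = 3 + 0 = 3$)
$O{\left(U \right)} = 9$ ($O{\left(U \right)} = 3^{2} = 9$)
$E = \frac{20}{7}$ ($E = 4 - \frac{\left(-2\right) \left(\left(-4 + 3\right) + 9\right)}{-14} = 4 - - 2 \left(-1 + 9\right) \left(- \frac{1}{14}\right) = 4 - \left(-2\right) 8 \left(- \frac{1}{14}\right) = 4 - \left(-16\right) \left(- \frac{1}{14}\right) = 4 - \frac{8}{7} = \frac{20}{7} \approx 2.8571$)
$E^{4} = \left(\frac{20}{7}\right)^{4} = \frac{160000}{2401}$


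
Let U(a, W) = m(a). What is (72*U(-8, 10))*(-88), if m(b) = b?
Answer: 50688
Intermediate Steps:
U(a, W) = a
(72*U(-8, 10))*(-88) = (72*(-8))*(-88) = -576*(-88) = 50688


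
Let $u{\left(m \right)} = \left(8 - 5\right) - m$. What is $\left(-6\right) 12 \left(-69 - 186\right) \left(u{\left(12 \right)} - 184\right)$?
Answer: $-3543480$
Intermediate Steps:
$u{\left(m \right)} = 3 - m$ ($u{\left(m \right)} = \left(8 - 5\right) - m = 3 - m$)
$\left(-6\right) 12 \left(-69 - 186\right) \left(u{\left(12 \right)} - 184\right) = \left(-6\right) 12 \left(-69 - 186\right) \left(\left(3 - 12\right) - 184\right) = - 72 \left(- 255 \left(\left(3 - 12\right) - 184\right)\right) = - 72 \left(- 255 \left(-9 - 184\right)\right) = - 72 \left(\left(-255\right) \left(-193\right)\right) = \left(-72\right) 49215 = -3543480$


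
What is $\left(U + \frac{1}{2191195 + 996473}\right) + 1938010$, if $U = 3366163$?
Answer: $\frac{16907942538565}{3187668} \approx 5.3042 \cdot 10^{6}$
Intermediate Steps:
$\left(U + \frac{1}{2191195 + 996473}\right) + 1938010 = \left(3366163 + \frac{1}{2191195 + 996473}\right) + 1938010 = \left(3366163 + \frac{1}{3187668}\right) + 1938010 = \frac{10730210077885}{3187668} + 1938010 = \frac{16907942538565}{3187668}$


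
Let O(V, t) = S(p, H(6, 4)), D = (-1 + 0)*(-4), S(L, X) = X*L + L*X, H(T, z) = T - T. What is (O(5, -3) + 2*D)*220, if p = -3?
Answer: 1760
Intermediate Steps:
H(T, z) = 0
S(L, X) = 2*L*X (S(L, X) = L*X + L*X = 2*L*X)
D = 4 (D = -1*(-4) = 4)
O(V, t) = 0 (O(V, t) = 2*(-3)*0 = 0)
(O(5, -3) + 2*D)*220 = (0 + 2*4)*220 = (0 + 8)*220 = 8*220 = 1760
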